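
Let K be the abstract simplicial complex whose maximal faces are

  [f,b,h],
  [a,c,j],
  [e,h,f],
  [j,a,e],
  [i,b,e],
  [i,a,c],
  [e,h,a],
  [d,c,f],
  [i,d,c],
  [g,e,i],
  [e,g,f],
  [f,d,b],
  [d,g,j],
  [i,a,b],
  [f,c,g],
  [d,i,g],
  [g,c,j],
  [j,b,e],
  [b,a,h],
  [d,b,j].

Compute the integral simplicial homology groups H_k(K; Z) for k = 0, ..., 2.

We work with the vertex ordering a < b < c < d < e < f < g < h < i < j. The simplices of K, each written with vertices in increasing order, are:

  0-simplices (10): a, b, c, d, e, f, g, h, i, j
  1-simplices (30): ab, ac, ae, ah, ai, aj, bd, be, bf, bh, bi, bj, cd, cf, cg, ci, cj, df, dg, di, dj, ef, eg, eh, ei, ej, fg, fh, gi, gj
  2-simplices (20): abh, abi, aci, acj, aeh, aej, bdf, bdj, bei, bej, bfh, cdf, cdi, cfg, cgj, dgi, dgj, efg, efh, egi

giving chain groups C_0 ≅ Z^10, C_1 ≅ Z^30, C_2 ≅ Z^20.

The boundary map ∂_1: C_1 → C_0 maps an edge to its endpoints' difference, ∂[p,q] = q − p.
As a 10×30 matrix over Z this has rank 9, with invariant factors (1,1,1,1,1,1,1,1,1).

Boundary ∂_2: C_2 → C_1 maps a triangle to the signed sum of its edges. For instance
  ∂cdf = df − cf + cd,
  ∂bdf = df − bf + bd.
The 30×20 boundary matrix has rank 20 and Smith normal form diag(1,1,1,1,1,1,1,1,1,1,1,1,1,1,1,1,1,1,1,2).

From H_k ≅ ker(∂_k) / im(∂_{k+1}) we obtain:

  H_0: rank C_0 − rank ∂_1 = 10 − 9 = 1, and the invariant factors of ∂_1 are all 1, so H_0 = Z.
  H_1: rank ker ∂_1 − rank ∂_2 = (30 − 9) − 20 = 1, and ∂_2 has invariant factor 2 > 1, so H_1 = Z ⊕ Z/2Z.
  H_2: rank ker ∂_2 − rank ∂_3 = (20 − 20) − 0 = 0, and there is no ∂_3, so H_2 = 0.

H_0 ≅ Z,  H_1 ≅ Z ⊕ Z/2Z,  H_2 = 0.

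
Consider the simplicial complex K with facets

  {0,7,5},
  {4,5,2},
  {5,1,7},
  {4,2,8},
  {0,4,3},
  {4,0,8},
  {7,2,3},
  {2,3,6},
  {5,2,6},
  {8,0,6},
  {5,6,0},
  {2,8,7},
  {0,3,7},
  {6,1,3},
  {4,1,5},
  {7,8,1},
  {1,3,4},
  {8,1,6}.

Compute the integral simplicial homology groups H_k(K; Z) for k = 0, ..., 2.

H_0 ≅ Z,  H_1 ≅ Z^2,  H_2 ≅ Z.

We work with the vertex ordering 0 < 1 < 2 < 3 < 4 < 5 < 6 < 7 < 8. The simplices of K, each written with vertices in increasing order, are:

  0-simplices (9): [0], [1], [2], [3], [4], [5], [6], [7], [8]
  1-simplices (27): (27 of them)
  2-simplices (18): [0,3,4], [0,3,7], [0,4,8], [0,5,6], [0,5,7], [0,6,8], [1,3,4], [1,3,6], [1,4,5], [1,5,7], [1,6,8], [1,7,8], [2,3,6], [2,3,7], [2,4,5], [2,4,8], [2,5,6], [2,7,8]

giving chain groups C_0 ≅ Z^9, C_1 ≅ Z^27, C_2 ≅ Z^18.

Boundary ∂_1: C_1 → C_0 sends each edge [p,q] (with p < q) to q − p. For instance
  ∂[0,5] = [5] − [0].
This gives a 9×27 integer matrix of rank 8; reducing to Smith normal form yields diagonal entries (1,1,1,1,1,1,1,1).

Boundary ∂_2: C_2 → C_1 maps a triangle to the signed sum of its edges. For instance
  ∂[0,3,4] = [3,4] − [0,4] + [0,3],
  ∂[1,6,8] = [6,8] − [1,8] + [1,6].
As a 27×18 matrix over Z this has rank 17, with invariant factors (1,1,1,1,1,1,1,1,1,1,1,1,1,1,1,1,1).

From H_k ≅ ker(∂_k) / im(∂_{k+1}) we obtain:

  H_0: rank C_0 − rank ∂_1 = 9 − 8 = 1, and the invariant factors of ∂_1 are all 1, so H_0 = Z.
  H_1: rank ker ∂_1 − rank ∂_2 = (27 − 8) − 17 = 2, and the invariant factors of ∂_2 are all 1, so H_1 = Z^2.
  H_2: rank ker ∂_2 − rank ∂_3 = (18 − 17) − 0 = 1, and there is no ∂_3, so H_2 = Z.

(K is a triangulation of the torus T^2.)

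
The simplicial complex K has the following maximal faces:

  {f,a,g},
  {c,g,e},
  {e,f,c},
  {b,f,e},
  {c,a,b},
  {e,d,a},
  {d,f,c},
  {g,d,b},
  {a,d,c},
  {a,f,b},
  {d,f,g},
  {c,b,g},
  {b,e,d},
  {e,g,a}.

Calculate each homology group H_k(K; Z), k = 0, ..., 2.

H_0 ≅ Z,  H_1 ≅ Z^2,  H_2 ≅ Z.

We work with the vertex ordering a < b < c < d < e < f < g. The simplices of K, each written with vertices in increasing order, are:

  0-simplices (7): a, b, c, d, e, f, g
  1-simplices (21): ab, ac, ad, ae, af, ag, bc, bd, be, bf, bg, cd, ce, cf, cg, de, df, dg, ef, eg, fg
  2-simplices (14): abc, abf, acd, ade, aeg, afg, bcg, bde, bdg, bef, cdf, cef, ceg, dfg

so the chain groups are C_0 ≅ Z^7, C_1 ≅ Z^21, C_2 ≅ Z^14.

The boundary map ∂_1: C_1 → C_0 is given by ∂[p,q] = [q] − [p]. For instance
  ∂de = e − d.
As a 7×21 matrix over Z this has rank 6, with invariant factors (1,1,1,1,1,1).

Boundary ∂_2: C_2 → C_1 maps a triangle to the signed sum of its edges. For instance
  ∂acd = cd − ad + ac,
  ∂cef = ef − cf + ce.
This gives a 21×14 integer matrix of rank 13; reducing to Smith normal form yields diagonal entries (1,1,1,1,1,1,1,1,1,1,1,1,1).

Reading off H_k = ker ∂_k / im ∂_{k+1}:

  H_0: rank C_0 − rank ∂_1 = 7 − 6 = 1, and the invariant factors of ∂_1 are all 1, so H_0 = Z.
  H_1: rank ker ∂_1 − rank ∂_2 = (21 − 6) − 13 = 2, and the invariant factors of ∂_2 are all 1, so H_1 = Z^2.
  H_2: rank ker ∂_2 − rank ∂_3 = (14 − 13) − 0 = 1, and there is no ∂_3, so H_2 = Z.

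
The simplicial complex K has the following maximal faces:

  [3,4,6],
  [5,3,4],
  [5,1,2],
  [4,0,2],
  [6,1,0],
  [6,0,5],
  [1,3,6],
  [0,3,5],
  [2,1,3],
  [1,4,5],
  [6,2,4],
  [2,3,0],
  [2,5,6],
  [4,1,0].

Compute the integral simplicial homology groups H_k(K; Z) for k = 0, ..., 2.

Take the total order 0 < 1 < 2 < 3 < 4 < 5 < 6 on the vertex set. Then K (dimension 2) consists of the simplices:

  0-simplices (7): [0], [1], [2], [3], [4], [5], [6]
  1-simplices (21): [0,1], [0,2], [0,3], [0,4], [0,5], [0,6], [1,2], [1,3], [1,4], [1,5], [1,6], [2,3], [2,4], [2,5], [2,6], [3,4], [3,5], [3,6], [4,5], [4,6], [5,6]
  2-simplices (14): [0,1,4], [0,1,6], [0,2,3], [0,2,4], [0,3,5], [0,5,6], [1,2,3], [1,2,5], [1,3,6], [1,4,5], [2,4,6], [2,5,6], [3,4,5], [3,4,6]

giving chain groups C_0 ≅ Z^7, C_1 ≅ Z^21, C_2 ≅ Z^14.

∂_1: C_1 → C_0 sends each edge [p,q] (with p < q) to q − p. For instance
  ∂[5,6] = [6] − [5].
As a 7×21 matrix over Z this has rank 6, with invariant factors (1,1,1,1,1,1).

Boundary ∂_2: C_2 → C_1 maps a triangle to the signed sum of its edges. For instance
  ∂[2,5,6] = [5,6] − [2,6] + [2,5],
  ∂[1,4,5] = [4,5] − [1,5] + [1,4].
As a 21×14 matrix over Z this has rank 13, with invariant factors (1,1,1,1,1,1,1,1,1,1,1,1,1).

Now H_k = ker ∂_k / im ∂_{k+1}, so:

  H_0: rank C_0 − rank ∂_1 = 7 − 6 = 1, and the invariant factors of ∂_1 are all 1, so H_0 = Z.
  H_1: rank ker ∂_1 − rank ∂_2 = (21 − 6) − 13 = 2, and the invariant factors of ∂_2 are all 1, so H_1 = Z^2.
  H_2: rank ker ∂_2 − rank ∂_3 = (14 − 13) − 0 = 1, and there is no ∂_3, so H_2 = Z.

H_0 = Z,  H_1 = Z^2,  H_2 = Z.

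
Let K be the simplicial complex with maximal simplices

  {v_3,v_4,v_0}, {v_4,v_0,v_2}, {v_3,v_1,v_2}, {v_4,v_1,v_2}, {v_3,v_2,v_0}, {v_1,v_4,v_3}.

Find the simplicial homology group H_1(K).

Order the vertices as v_0 < v_1 < v_2 < v_3 < v_4. Listing each simplex with vertices in this order, K has dimension 2 with simplices:

  0-simplices (5): [v_0], [v_1], [v_2], [v_3], [v_4]
  1-simplices (9): [v_0,v_2], [v_0,v_3], [v_0,v_4], [v_1,v_2], [v_1,v_3], [v_1,v_4], [v_2,v_3], [v_2,v_4], [v_3,v_4]
  2-simplices (6): [v_0,v_2,v_3], [v_0,v_2,v_4], [v_0,v_3,v_4], [v_1,v_2,v_3], [v_1,v_2,v_4], [v_1,v_3,v_4]

so the chain groups are C_0 ≅ Z^5, C_1 ≅ Z^9, C_2 ≅ Z^6.

The boundary map ∂_1: C_1 → C_0 maps an edge to its endpoints' difference, ∂[p,q] = q − p.
This gives a 5×9 integer matrix of rank 4; reducing to Smith normal form yields diagonal entries (1,1,1,1).

Boundary ∂_2: C_2 → C_1 maps a triangle to the signed sum of its edges. For instance
  ∂[v_0,v_3,v_4] = [v_3,v_4] − [v_0,v_4] + [v_0,v_3],
  ∂[v_0,v_2,v_4] = [v_2,v_4] − [v_0,v_4] + [v_0,v_2].
As a 9×6 matrix over Z this has rank 5, with invariant factors (1,1,1,1,1).

Reading off H_k = ker ∂_k / im ∂_{k+1}:

  H_1: rank ker ∂_1 − rank ∂_2 = (9 − 4) − 5 = 0, and the invariant factors of ∂_2 are all 1, so H_1 = 0.

(K is a triangulation of the 2-sphere S^2.)

H_1 = 0.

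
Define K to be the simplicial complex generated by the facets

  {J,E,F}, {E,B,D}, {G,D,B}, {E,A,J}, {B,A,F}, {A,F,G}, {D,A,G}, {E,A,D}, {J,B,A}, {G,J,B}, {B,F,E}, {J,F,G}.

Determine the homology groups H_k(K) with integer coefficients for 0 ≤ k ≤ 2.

H_0 ≅ Z,  H_1 ≅ Z/2,  H_2 = 0.

Take the total order A < B < D < E < F < G < J on the vertex set. Then K (dimension 2) consists of the simplices:

  0-simplices (7): A, B, D, E, F, G, J
  1-simplices (18): AB, AD, AE, AF, AG, AJ, BD, BE, BF, BG, BJ, DE, DG, EF, EJ, FG, FJ, GJ
  2-simplices (12): ABF, ABJ, ADE, ADG, AEJ, AFG, BDE, BDG, BEF, BGJ, EFJ, FGJ

so the chain groups are C_0 ≅ Z^7, C_1 ≅ Z^18, C_2 ≅ Z^12.

The boundary map ∂_1: C_1 → C_0 is given by ∂[p,q] = [q] − [p]. For instance
  ∂BG = G − B.
The 7×18 boundary matrix has rank 6 and Smith normal form diag(1,1,1,1,1,1).

The boundary map ∂_2: C_2 → C_1 acts by ∂[p,q,r] = [q,r] − [p,r] + [p,q]. For instance
  ∂BDE = DE − BE + BD,
  ∂BGJ = GJ − BJ + BG.
The 18×12 boundary matrix has rank 12 and Smith normal form diag(1,1,1,1,1,1,1,1,1,1,1,2).

Reading off H_k = ker ∂_k / im ∂_{k+1}:

  H_0: rank C_0 − rank ∂_1 = 7 − 6 = 1, and the invariant factors of ∂_1 are all 1, so H_0 ≅ Z.
  H_1: rank ker ∂_1 − rank ∂_2 = (18 − 6) − 12 = 0, and ∂_2 has invariant factor 2 > 1, so H_1 ≅ Z/2.
  H_2: rank ker ∂_2 − rank ∂_3 = (12 − 12) − 0 = 0, and there is no ∂_3, so H_2 ≅ 0.

As a check, the Euler characteristic is 7 − 18 + 12 = 1, which agrees with 1 − 0 + 0 = 1.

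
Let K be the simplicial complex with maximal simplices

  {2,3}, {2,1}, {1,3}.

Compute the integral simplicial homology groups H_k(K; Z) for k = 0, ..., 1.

We work with the vertex ordering 1 < 2 < 3. The simplices of K, each written with vertices in increasing order, are:

  0-simplices (3): [1], [2], [3]
  1-simplices (3): [1,2], [1,3], [2,3]

giving chain groups C_0 ≅ Z^3, C_1 ≅ Z^3.

The boundary map ∂_1: C_1 → C_0 sends each edge [p,q] (with p < q) to q − p. For instance
  ∂[1,3] = [3] − [1].
The resulting 3×3 matrix has rank 2, and its Smith normal form has invariant factors (1,1).

Reading off H_k = ker ∂_k / im ∂_{k+1}:

  H_0: rank C_0 − rank ∂_1 = 3 − 2 = 1, and the invariant factors of ∂_1 are all 1, so H_0 ≅ Z.
  H_1: rank ker ∂_1 − rank ∂_2 = (3 − 2) − 0 = 1, and there is no ∂_2, so H_1 ≅ Z.

(K is a triangulation of the circle S^1.)

H_0 ≅ Z,  H_1 ≅ Z.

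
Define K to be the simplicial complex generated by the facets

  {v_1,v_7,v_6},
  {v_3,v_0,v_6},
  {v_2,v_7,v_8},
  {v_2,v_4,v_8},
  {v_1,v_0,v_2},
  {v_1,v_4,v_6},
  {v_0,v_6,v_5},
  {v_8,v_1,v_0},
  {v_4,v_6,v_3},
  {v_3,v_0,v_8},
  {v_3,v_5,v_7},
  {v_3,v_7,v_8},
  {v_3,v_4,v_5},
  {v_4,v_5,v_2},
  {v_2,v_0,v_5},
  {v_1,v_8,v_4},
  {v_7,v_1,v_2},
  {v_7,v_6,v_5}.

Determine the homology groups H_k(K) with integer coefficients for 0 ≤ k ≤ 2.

H_0 = Z,  H_1 = Z ⊕ Z/2,  H_2 = 0.

K has 9 vertices, 27 edges, 18 triangles.
rank ∂_0 = 0, rank ∂_1 = 8 ⇒ b_0 = 9 − 0 − 8 = 1; all invariant factors of ∂_1 are 1 so no torsion. So H_0 = Z.
rank ∂_1 = 8, rank ∂_2 = 18 ⇒ b_1 = 27 − 8 − 18 = 1; ∂_2 has invariant factor(s) [2] giving torsion. So H_1 = Z ⊕ Z/2.
rank ∂_2 = 18, rank ∂_3 = 0 ⇒ b_2 = 18 − 18 − 0 = 0. So H_2 = 0.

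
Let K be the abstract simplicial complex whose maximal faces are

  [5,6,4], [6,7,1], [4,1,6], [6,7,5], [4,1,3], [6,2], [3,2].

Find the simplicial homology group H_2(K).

K has 7 vertices, 12 edges, 5 triangles.
rank ∂_2 = 5, rank ∂_3 = 0 ⇒ b_2 = 5 − 5 − 0 = 0. So H_2 ≅ 0.

H_2 = 0.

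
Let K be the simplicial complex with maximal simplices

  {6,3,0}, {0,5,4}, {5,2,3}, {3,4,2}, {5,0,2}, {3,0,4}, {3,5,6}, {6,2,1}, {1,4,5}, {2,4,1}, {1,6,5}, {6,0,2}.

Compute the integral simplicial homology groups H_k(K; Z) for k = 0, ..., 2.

We work with the vertex ordering 0 < 1 < 2 < 3 < 4 < 5 < 6. The simplices of K, each written with vertices in increasing order, are:

  0-simplices (7): [0], [1], [2], [3], [4], [5], [6]
  1-simplices (18): [0,2], [0,3], [0,4], [0,5], [0,6], [1,2], [1,4], [1,5], [1,6], [2,3], [2,4], [2,5], [2,6], [3,4], [3,5], [3,6], [4,5], [5,6]
  2-simplices (12): [0,2,5], [0,2,6], [0,3,4], [0,3,6], [0,4,5], [1,2,4], [1,2,6], [1,4,5], [1,5,6], [2,3,4], [2,3,5], [3,5,6]

giving chain groups C_0 ≅ Z^7, C_1 ≅ Z^18, C_2 ≅ Z^12.

∂_1: C_1 → C_0 is given by ∂[p,q] = [q] − [p]. For instance
  ∂[2,4] = [4] − [2].
As a 7×18 matrix over Z this has rank 6, with invariant factors (1,1,1,1,1,1).

∂_2: C_2 → C_1 acts by ∂[p,q,r] = [q,r] − [p,r] + [p,q]. For instance
  ∂[1,2,6] = [2,6] − [1,6] + [1,2],
  ∂[0,2,5] = [2,5] − [0,5] + [0,2].
The 18×12 boundary matrix has rank 12 and Smith normal form diag(1,1,1,1,1,1,1,1,1,1,1,2).

From H_k ≅ ker(∂_k) / im(∂_{k+1}) we obtain:

  H_0: rank C_0 − rank ∂_1 = 7 − 6 = 1, and the invariant factors of ∂_1 are all 1, so H_0 ≅ Z.
  H_1: rank ker ∂_1 − rank ∂_2 = (18 − 6) − 12 = 0, and ∂_2 has invariant factor 2 > 1, so H_1 ≅ Z/2.
  H_2: rank ker ∂_2 − rank ∂_3 = (12 − 12) − 0 = 0, and there is no ∂_3, so H_2 ≅ 0.

H_0 = Z,  H_1 = Z/2,  H_2 = 0.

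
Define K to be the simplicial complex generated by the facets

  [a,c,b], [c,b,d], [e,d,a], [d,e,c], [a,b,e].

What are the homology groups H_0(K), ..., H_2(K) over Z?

We work with the vertex ordering a < b < c < d < e. The simplices of K, each written with vertices in increasing order, are:

  0-simplices (5): a, b, c, d, e
  1-simplices (10): ab, ac, ad, ae, bc, bd, be, cd, ce, de
  2-simplices (5): abc, abe, ade, bcd, cde

so the chain groups are C_0 ≅ Z^5, C_1 ≅ Z^10, C_2 ≅ Z^5.

∂_1: C_1 → C_0 is given by ∂[p,q] = [q] − [p]. For instance
  ∂bc = c − b.
The 5×10 boundary matrix has rank 4 and Smith normal form diag(1,1,1,1).

The boundary map ∂_2: C_2 → C_1 maps a triangle to the signed sum of its edges. For instance
  ∂abc = bc − ac + ab,
  ∂abe = be − ae + ab.
As a 10×5 matrix over Z this has rank 5, with invariant factors (1,1,1,1,1).

From H_k ≅ ker(∂_k) / im(∂_{k+1}) we obtain:

  H_0: rank C_0 − rank ∂_1 = 5 − 4 = 1, and the invariant factors of ∂_1 are all 1, so H_0 ≅ Z.
  H_1: rank ker ∂_1 − rank ∂_2 = (10 − 4) − 5 = 1, and the invariant factors of ∂_2 are all 1, so H_1 ≅ Z.
  H_2: rank ker ∂_2 − rank ∂_3 = (5 − 5) − 0 = 0, and there is no ∂_3, so H_2 ≅ 0.

H_0 = Z,  H_1 = Z,  H_2 = 0.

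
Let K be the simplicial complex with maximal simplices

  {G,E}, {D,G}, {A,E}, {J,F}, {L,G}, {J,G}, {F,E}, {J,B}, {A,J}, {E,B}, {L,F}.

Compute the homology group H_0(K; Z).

H_0 = Z.

Order the vertices as A < B < D < E < F < G < J < L. Listing each simplex with vertices in this order, K has dimension 1 with simplices:

  0-simplices (8): A, B, D, E, F, G, J, L
  1-simplices (11): AE, AJ, BE, BJ, DG, EF, EG, FJ, FL, GJ, GL

Hence C_0 ≅ Z^8, C_1 ≅ Z^11.

Boundary ∂_1: C_1 → C_0 maps an edge to its endpoints' difference, ∂[p,q] = q − p.
The 8×11 boundary matrix has rank 7 and Smith normal form diag(1,1,1,1,1,1,1).

Now H_k = ker ∂_k / im ∂_{k+1}, so:

  H_0: rank C_0 − rank ∂_1 = 8 − 7 = 1, and the invariant factors of ∂_1 are all 1, so H_0 = Z.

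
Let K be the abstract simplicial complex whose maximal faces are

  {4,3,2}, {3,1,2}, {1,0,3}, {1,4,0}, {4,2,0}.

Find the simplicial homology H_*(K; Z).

K has 5 vertices, 10 edges, 5 triangles.
rank ∂_0 = 0, rank ∂_1 = 4 ⇒ b_0 = 5 − 0 − 4 = 1; all invariant factors of ∂_1 are 1 so no torsion. So H_0 = Z.
rank ∂_1 = 4, rank ∂_2 = 5 ⇒ b_1 = 10 − 4 − 5 = 1; all invariant factors of ∂_2 are 1 so no torsion. So H_1 = Z.
rank ∂_2 = 5, rank ∂_3 = 0 ⇒ b_2 = 5 − 5 − 0 = 0. So H_2 = 0.

H_0 ≅ Z,  H_1 ≅ Z,  H_2 = 0.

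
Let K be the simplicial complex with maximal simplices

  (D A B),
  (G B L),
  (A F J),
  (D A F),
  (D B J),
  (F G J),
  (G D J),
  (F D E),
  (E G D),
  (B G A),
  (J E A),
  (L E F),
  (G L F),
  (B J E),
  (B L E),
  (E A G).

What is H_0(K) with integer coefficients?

We work with the vertex ordering A < B < D < E < F < G < J < L. The simplices of K, each written with vertices in increasing order, are:

  0-simplices (8): A, B, D, E, F, G, J, L
  1-simplices (24): AB, AD, AE, AF, AG, AJ, BD, BE, BG, BJ, BL, DE, DF, DG, DJ, EF, EG, EJ, EL, FG, FJ, FL, GJ, GL
  2-simplices (16): ABD, ABG, ADF, AEG, AEJ, AFJ, BDJ, BEJ, BEL, BGL, DEF, DEG, DGJ, EFL, FGJ, FGL

giving chain groups C_0 ≅ Z^8, C_1 ≅ Z^24, C_2 ≅ Z^16.

Boundary ∂_1: C_1 → C_0 maps an edge to its endpoints' difference, ∂[p,q] = q − p.
The resulting 8×24 matrix has rank 7, and its Smith normal form has invariant factors (1,1,1,1,1,1,1).

The boundary map ∂_2: C_2 → C_1 acts by ∂[p,q,r] = [q,r] − [p,r] + [p,q]. For instance
  ∂BDJ = DJ − BJ + BD,
  ∂AEJ = EJ − AJ + AE.
The resulting 24×16 matrix has rank 15, and its Smith normal form has invariant factors (1,1,1,1,1,1,1,1,1,1,1,1,1,1,1).

Computing H_k = (kernel of ∂_k) / (image of ∂_{k+1}):

  H_0: rank C_0 − rank ∂_1 = 8 − 7 = 1, and the invariant factors of ∂_1 are all 1, so H_0 = Z.

H_0 = Z.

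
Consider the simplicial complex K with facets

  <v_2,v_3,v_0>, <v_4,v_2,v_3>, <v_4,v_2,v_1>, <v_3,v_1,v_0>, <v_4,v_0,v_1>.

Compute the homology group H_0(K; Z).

H_0 ≅ Z.

Order the vertices as v_0 < v_1 < v_2 < v_3 < v_4. Listing each simplex with vertices in this order, K has dimension 2 with simplices:

  0-simplices (5): [v_0], [v_1], [v_2], [v_3], [v_4]
  1-simplices (10): [v_0,v_1], [v_0,v_2], [v_0,v_3], [v_0,v_4], [v_1,v_2], [v_1,v_3], [v_1,v_4], [v_2,v_3], [v_2,v_4], [v_3,v_4]
  2-simplices (5): [v_0,v_1,v_3], [v_0,v_1,v_4], [v_0,v_2,v_3], [v_1,v_2,v_4], [v_2,v_3,v_4]

so the chain groups are C_0 ≅ Z^5, C_1 ≅ Z^10, C_2 ≅ Z^5.

The boundary map ∂_1: C_1 → C_0 is given by ∂[p,q] = [q] − [p]. For instance
  ∂[v_0,v_2] = [v_2] − [v_0].
The 5×10 boundary matrix has rank 4 and Smith normal form diag(1,1,1,1).

Boundary ∂_2: C_2 → C_1 sends each 2-simplex [p,q,r] to [q,r] − [p,r] + [p,q]. For instance
  ∂[v_1,v_2,v_4] = [v_2,v_4] − [v_1,v_4] + [v_1,v_2],
  ∂[v_2,v_3,v_4] = [v_3,v_4] − [v_2,v_4] + [v_2,v_3].
The 10×5 boundary matrix has rank 5 and Smith normal form diag(1,1,1,1,1).

Now H_k = ker ∂_k / im ∂_{k+1}, so:

  H_0: rank C_0 − rank ∂_1 = 5 − 4 = 1, and the invariant factors of ∂_1 are all 1, so H_0 = Z.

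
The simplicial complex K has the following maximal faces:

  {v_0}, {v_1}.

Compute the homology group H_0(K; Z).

We work with the vertex ordering v_0 < v_1. The simplices of K, each written with vertices in increasing order, are:

  0-simplices (2): [v_0], [v_1]

giving chain groups C_0 ≅ Z^2.

Reading off H_k = ker ∂_k / im ∂_{k+1}:

  H_0: rank C_0 − rank ∂_1 = 2 − 0 = 2, and there is no ∂_1, so H_0 = Z^2.

(K is a triangulation of a set of 2 points.)

H_0 ≅ Z^2.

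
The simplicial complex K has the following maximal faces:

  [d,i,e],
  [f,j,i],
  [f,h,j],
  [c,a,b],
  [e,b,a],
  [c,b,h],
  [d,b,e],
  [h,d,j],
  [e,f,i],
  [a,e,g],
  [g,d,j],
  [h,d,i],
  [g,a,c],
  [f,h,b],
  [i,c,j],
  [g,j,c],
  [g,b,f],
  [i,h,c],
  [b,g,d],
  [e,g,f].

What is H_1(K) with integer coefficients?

We work with the vertex ordering a < b < c < d < e < f < g < h < i < j. The simplices of K, each written with vertices in increasing order, are:

  0-simplices (10): a, b, c, d, e, f, g, h, i, j
  1-simplices (30): ab, ac, ae, ag, bc, bd, be, bf, bg, bh, cg, ch, ci, cj, de, dg, dh, di, dj, ef, eg, ei, fg, fh, fi, fj, gj, hi, hj, ij
  2-simplices (20): abc, abe, acg, aeg, bch, bde, bdg, bfg, bfh, cgj, chi, cij, dei, dgj, dhi, dhj, efg, efi, fhj, fij

so the chain groups are C_0 ≅ Z^10, C_1 ≅ Z^30, C_2 ≅ Z^20.

The boundary map ∂_1: C_1 → C_0 is given by ∂[p,q] = [q] − [p]. For instance
  ∂bc = c − b.
The resulting 10×30 matrix has rank 9, and its Smith normal form has invariant factors (1,1,1,1,1,1,1,1,1).

Boundary ∂_2: C_2 → C_1 acts by ∂[p,q,r] = [q,r] − [p,r] + [p,q]. For instance
  ∂dhi = hi − di + dh,
  ∂efi = fi − ei + ef.
The 30×20 boundary matrix has rank 20 and Smith normal form diag(1,1,1,1,1,1,1,1,1,1,1,1,1,1,1,1,1,1,1,2).

Reading off H_k = ker ∂_k / im ∂_{k+1}:

  H_1: rank ker ∂_1 − rank ∂_2 = (30 − 9) − 20 = 1, and ∂_2 has invariant factor 2 > 1, so H_1 = Z ⊕ Z/2.

H_1 ≅ Z ⊕ Z/2.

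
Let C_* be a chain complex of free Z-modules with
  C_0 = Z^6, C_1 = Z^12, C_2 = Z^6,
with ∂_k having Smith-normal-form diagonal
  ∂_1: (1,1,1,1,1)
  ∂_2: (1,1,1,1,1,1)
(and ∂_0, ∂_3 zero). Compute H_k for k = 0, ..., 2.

H_0 ≅ Z,  H_1 ≅ Z,  H_2 = 0.

H_0: b_0 = 6 − 0 − 5 = 1; torsion from ∂_1 factors > 1: none. So H_0 ≅ Z.
H_1: b_1 = 12 − 5 − 6 = 1; torsion from ∂_2 factors > 1: none. So H_1 ≅ Z.
H_2: b_2 = 6 − 6 − 0 = 0; torsion from ∂_3 factors > 1: none. So H_2 ≅ 0.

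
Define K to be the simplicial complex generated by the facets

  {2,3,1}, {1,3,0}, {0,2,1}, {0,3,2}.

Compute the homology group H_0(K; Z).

H_0 ≅ Z.

Order the vertices as 0 < 1 < 2 < 3. Listing each simplex with vertices in this order, K has dimension 2 with simplices:

  0-simplices (4): [0], [1], [2], [3]
  1-simplices (6): [0,1], [0,2], [0,3], [1,2], [1,3], [2,3]
  2-simplices (4): [0,1,2], [0,1,3], [0,2,3], [1,2,3]

Hence C_0 ≅ Z^4, C_1 ≅ Z^6, C_2 ≅ Z^4.

Boundary ∂_1: C_1 → C_0 maps an edge to its endpoints' difference, ∂[p,q] = q − p.
The resulting 4×6 matrix has rank 3, and its Smith normal form has invariant factors (1,1,1).

The boundary map ∂_2: C_2 → C_1 acts by ∂[p,q,r] = [q,r] − [p,r] + [p,q]. For instance
  ∂[0,1,3] = [1,3] − [0,3] + [0,1],
  ∂[0,2,3] = [2,3] − [0,3] + [0,2].
The 6×4 boundary matrix has rank 3 and Smith normal form diag(1,1,1).

Computing H_k = (kernel of ∂_k) / (image of ∂_{k+1}):

  H_0: rank C_0 − rank ∂_1 = 4 − 3 = 1, and the invariant factors of ∂_1 are all 1, so H_0 ≅ Z.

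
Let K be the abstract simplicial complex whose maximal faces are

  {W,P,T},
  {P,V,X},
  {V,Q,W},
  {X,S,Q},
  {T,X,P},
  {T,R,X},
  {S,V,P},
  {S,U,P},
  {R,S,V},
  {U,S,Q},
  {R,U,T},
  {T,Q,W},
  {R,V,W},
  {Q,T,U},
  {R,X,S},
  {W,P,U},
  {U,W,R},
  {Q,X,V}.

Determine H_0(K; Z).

We work with the vertex ordering P < Q < R < S < T < U < V < W < X. The simplices of K, each written with vertices in increasing order, are:

  0-simplices (9): P, Q, R, S, T, U, V, W, X
  1-simplices (27): PS, PT, PU, PV, PW, PX, QS, QT, QU, QV, QW, QX, RS, RT, RU, RV, RW, RX, SU, SV, SX, TU, TW, TX, UW, VW, VX
  2-simplices (18): PSU, PSV, PTW, PTX, PUW, PVX, QSU, QSX, QTU, QTW, QVW, QVX, RSV, RSX, RTU, RTX, RUW, RVW

Hence C_0 ≅ Z^9, C_1 ≅ Z^27, C_2 ≅ Z^18.

The boundary map ∂_1: C_1 → C_0 maps an edge to its endpoints' difference, ∂[p,q] = q − p. For instance
  ∂QS = S − Q.
As a 9×27 matrix over Z this has rank 8, with invariant factors (1,1,1,1,1,1,1,1).

The boundary map ∂_2: C_2 → C_1 acts by ∂[p,q,r] = [q,r] − [p,r] + [p,q]. For instance
  ∂QTW = TW − QW + QT,
  ∂PTW = TW − PW + PT.
As a 27×18 matrix over Z this has rank 18, with invariant factors (1,1,1,1,1,1,1,1,1,1,1,1,1,1,1,1,1,2).

Now H_k = ker ∂_k / im ∂_{k+1}, so:

  H_0: rank C_0 − rank ∂_1 = 9 − 8 = 1, and the invariant factors of ∂_1 are all 1, so H_0 = Z.

H_0 ≅ Z.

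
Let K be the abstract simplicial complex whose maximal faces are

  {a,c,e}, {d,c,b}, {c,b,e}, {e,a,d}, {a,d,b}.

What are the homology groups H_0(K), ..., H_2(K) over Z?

H_0 ≅ Z,  H_1 ≅ Z,  H_2 = 0.

We work with the vertex ordering a < b < c < d < e. The simplices of K, each written with vertices in increasing order, are:

  0-simplices (5): a, b, c, d, e
  1-simplices (10): ab, ac, ad, ae, bc, bd, be, cd, ce, de
  2-simplices (5): abd, ace, ade, bcd, bce

giving chain groups C_0 ≅ Z^5, C_1 ≅ Z^10, C_2 ≅ Z^5.

The boundary map ∂_1: C_1 → C_0 maps an edge to its endpoints' difference, ∂[p,q] = q − p.
As a 5×10 matrix over Z this has rank 4, with invariant factors (1,1,1,1).

The boundary map ∂_2: C_2 → C_1 maps a triangle to the signed sum of its edges. For instance
  ∂ace = ce − ae + ac,
  ∂abd = bd − ad + ab.
The 10×5 boundary matrix has rank 5 and Smith normal form diag(1,1,1,1,1).

Reading off H_k = ker ∂_k / im ∂_{k+1}:

  H_0: rank C_0 − rank ∂_1 = 5 − 4 = 1, and the invariant factors of ∂_1 are all 1, so H_0 = Z.
  H_1: rank ker ∂_1 − rank ∂_2 = (10 − 4) − 5 = 1, and the invariant factors of ∂_2 are all 1, so H_1 = Z.
  H_2: rank ker ∂_2 − rank ∂_3 = (5 − 5) − 0 = 0, and there is no ∂_3, so H_2 = 0.

As a check, the Euler characteristic is 5 − 10 + 5 = 0, which agrees with 1 − 1 + 0 = 0.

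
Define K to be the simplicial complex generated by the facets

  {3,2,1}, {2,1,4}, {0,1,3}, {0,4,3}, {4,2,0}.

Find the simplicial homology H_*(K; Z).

H_0 = Z,  H_1 = Z,  H_2 = 0.

Take the total order 0 < 1 < 2 < 3 < 4 on the vertex set. Then K (dimension 2) consists of the simplices:

  0-simplices (5): [0], [1], [2], [3], [4]
  1-simplices (10): [0,1], [0,2], [0,3], [0,4], [1,2], [1,3], [1,4], [2,3], [2,4], [3,4]
  2-simplices (5): [0,1,3], [0,2,4], [0,3,4], [1,2,3], [1,2,4]

so the chain groups are C_0 ≅ Z^5, C_1 ≅ Z^10, C_2 ≅ Z^5.

Boundary ∂_1: C_1 → C_0 is given by ∂[p,q] = [q] − [p].
This gives a 5×10 integer matrix of rank 4; reducing to Smith normal form yields diagonal entries (1,1,1,1).

Boundary ∂_2: C_2 → C_1 sends each 2-simplex [p,q,r] to [q,r] − [p,r] + [p,q]. For instance
  ∂[0,1,3] = [1,3] − [0,3] + [0,1],
  ∂[1,2,4] = [2,4] − [1,4] + [1,2].
The 10×5 boundary matrix has rank 5 and Smith normal form diag(1,1,1,1,1).

Reading off H_k = ker ∂_k / im ∂_{k+1}:

  H_0: rank C_0 − rank ∂_1 = 5 − 4 = 1, and the invariant factors of ∂_1 are all 1, so H_0 ≅ Z.
  H_1: rank ker ∂_1 − rank ∂_2 = (10 − 4) − 5 = 1, and the invariant factors of ∂_2 are all 1, so H_1 ≅ Z.
  H_2: rank ker ∂_2 − rank ∂_3 = (5 − 5) − 0 = 0, and there is no ∂_3, so H_2 ≅ 0.

As a check, the Euler characteristic is 5 − 10 + 5 = 0, which agrees with 1 − 1 + 0 = 0.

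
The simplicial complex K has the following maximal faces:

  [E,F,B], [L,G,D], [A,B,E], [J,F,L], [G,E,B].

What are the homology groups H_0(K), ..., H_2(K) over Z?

H_0 ≅ Z,  H_1 ≅ Z,  H_2 = 0.

We work with the vertex ordering A < B < D < E < F < G < J < L. The simplices of K, each written with vertices in increasing order, are:

  0-simplices (8): A, B, D, E, F, G, J, L
  1-simplices (13): AB, AE, BE, BF, BG, DG, DL, EF, EG, FJ, FL, GL, JL
  2-simplices (5): ABE, BEF, BEG, DGL, FJL

so the chain groups are C_0 ≅ Z^8, C_1 ≅ Z^13, C_2 ≅ Z^5.

The boundary map ∂_1: C_1 → C_0 maps an edge to its endpoints' difference, ∂[p,q] = q − p. For instance
  ∂GL = L − G.
The 8×13 boundary matrix has rank 7 and Smith normal form diag(1,1,1,1,1,1,1).

The boundary map ∂_2: C_2 → C_1 sends each 2-simplex [p,q,r] to [q,r] − [p,r] + [p,q]. For instance
  ∂ABE = BE − AE + AB,
  ∂FJL = JL − FL + FJ.
The 13×5 boundary matrix has rank 5 and Smith normal form diag(1,1,1,1,1).

Now H_k = ker ∂_k / im ∂_{k+1}, so:

  H_0: rank C_0 − rank ∂_1 = 8 − 7 = 1, and the invariant factors of ∂_1 are all 1, so H_0 ≅ Z.
  H_1: rank ker ∂_1 − rank ∂_2 = (13 − 7) − 5 = 1, and the invariant factors of ∂_2 are all 1, so H_1 ≅ Z.
  H_2: rank ker ∂_2 − rank ∂_3 = (5 − 5) − 0 = 0, and there is no ∂_3, so H_2 ≅ 0.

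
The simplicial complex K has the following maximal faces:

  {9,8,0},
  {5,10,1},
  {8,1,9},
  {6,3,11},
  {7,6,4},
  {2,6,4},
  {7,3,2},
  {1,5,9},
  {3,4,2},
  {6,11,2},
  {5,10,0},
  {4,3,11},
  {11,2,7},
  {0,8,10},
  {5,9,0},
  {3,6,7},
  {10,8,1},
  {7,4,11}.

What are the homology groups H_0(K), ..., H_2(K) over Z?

H_0 ≅ Z^2,  H_1 ≅ Z/2Z,  H_2 ≅ Z.

We work with the vertex ordering 0 < 1 < 2 < 3 < 4 < 5 < 6 < 7 < 8 < 9 < 10 < 11. The simplices of K, each written with vertices in increasing order, are:

  0-simplices (12): [0], [1], [2], [3], [4], [5], [6], [7], [8], [9], [10], [11]
  1-simplices (27): (27 of them)
  2-simplices (18): (18 of them)

giving chain groups C_0 ≅ Z^12, C_1 ≅ Z^27, C_2 ≅ Z^18.

Boundary ∂_1: C_1 → C_0 sends each edge [p,q] (with p < q) to q − p. For instance
  ∂[2,3] = [3] − [2].
As a 12×27 matrix over Z this has rank 10, with invariant factors (1,1,1,1,1,1,1,1,1,1).

Boundary ∂_2: C_2 → C_1 maps a triangle to the signed sum of its edges. For instance
  ∂[0,5,9] = [5,9] − [0,9] + [0,5],
  ∂[1,5,10] = [5,10] − [1,10] + [1,5].
The resulting 27×18 matrix has rank 17, and its Smith normal form has invariant factors (1,1,1,1,1,1,1,1,1,1,1,1,1,1,1,1,2).

Computing H_k = (kernel of ∂_k) / (image of ∂_{k+1}):

  H_0: rank C_0 − rank ∂_1 = 12 − 10 = 2, and the invariant factors of ∂_1 are all 1, so H_0 = Z^2.
  H_1: rank ker ∂_1 − rank ∂_2 = (27 − 10) − 17 = 0, and ∂_2 has invariant factor 2 > 1, so H_1 = Z/2Z.
  H_2: rank ker ∂_2 − rank ∂_3 = (18 − 17) − 0 = 1, and there is no ∂_3, so H_2 = Z.

As a check, the Euler characteristic is 12 − 27 + 18 = 3, which agrees with 2 − 0 + 1 = 3.
(K is a triangulation of the disjoint union of the 2-sphere S^2 and the real projective plane RP^2.)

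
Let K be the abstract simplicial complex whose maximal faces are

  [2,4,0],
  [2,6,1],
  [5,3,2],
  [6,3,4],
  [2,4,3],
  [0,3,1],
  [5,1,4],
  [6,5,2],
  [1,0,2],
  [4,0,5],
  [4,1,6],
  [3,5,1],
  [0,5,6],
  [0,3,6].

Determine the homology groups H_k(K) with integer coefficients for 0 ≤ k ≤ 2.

H_0 ≅ Z,  H_1 ≅ Z^2,  H_2 ≅ Z.

Order the vertices as 0 < 1 < 2 < 3 < 4 < 5 < 6. Listing each simplex with vertices in this order, K has dimension 2 with simplices:

  0-simplices (7): [0], [1], [2], [3], [4], [5], [6]
  1-simplices (21): [0,1], [0,2], [0,3], [0,4], [0,5], [0,6], [1,2], [1,3], [1,4], [1,5], [1,6], [2,3], [2,4], [2,5], [2,6], [3,4], [3,5], [3,6], [4,5], [4,6], [5,6]
  2-simplices (14): [0,1,2], [0,1,3], [0,2,4], [0,3,6], [0,4,5], [0,5,6], [1,2,6], [1,3,5], [1,4,5], [1,4,6], [2,3,4], [2,3,5], [2,5,6], [3,4,6]

Hence C_0 ≅ Z^7, C_1 ≅ Z^21, C_2 ≅ Z^14.

Boundary ∂_1: C_1 → C_0 is given by ∂[p,q] = [q] − [p]. For instance
  ∂[2,4] = [4] − [2].
This gives a 7×21 integer matrix of rank 6; reducing to Smith normal form yields diagonal entries (1,1,1,1,1,1).

The boundary map ∂_2: C_2 → C_1 maps a triangle to the signed sum of its edges. For instance
  ∂[0,4,5] = [4,5] − [0,5] + [0,4],
  ∂[0,2,4] = [2,4] − [0,4] + [0,2].
This gives a 21×14 integer matrix of rank 13; reducing to Smith normal form yields diagonal entries (1,1,1,1,1,1,1,1,1,1,1,1,1).

From H_k ≅ ker(∂_k) / im(∂_{k+1}) we obtain:

  H_0: rank C_0 − rank ∂_1 = 7 − 6 = 1, and the invariant factors of ∂_1 are all 1, so H_0 ≅ Z.
  H_1: rank ker ∂_1 − rank ∂_2 = (21 − 6) − 13 = 2, and the invariant factors of ∂_2 are all 1, so H_1 ≅ Z^2.
  H_2: rank ker ∂_2 − rank ∂_3 = (14 − 13) − 0 = 1, and there is no ∂_3, so H_2 ≅ Z.

(K is a triangulation of the torus T^2.)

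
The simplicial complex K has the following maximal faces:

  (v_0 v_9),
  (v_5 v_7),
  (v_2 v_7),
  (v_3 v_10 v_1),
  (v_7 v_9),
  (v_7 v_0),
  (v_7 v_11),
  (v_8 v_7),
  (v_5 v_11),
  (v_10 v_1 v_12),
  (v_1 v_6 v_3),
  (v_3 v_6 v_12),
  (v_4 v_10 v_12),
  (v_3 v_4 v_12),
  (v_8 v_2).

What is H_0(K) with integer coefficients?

Order the vertices as v_0 < v_1 < v_2 < v_3 < v_4 < v_5 < v_6 < v_7 < v_8 < v_9 < v_10 < v_11 < v_12. Listing each simplex with vertices in this order, K has dimension 2 with simplices:

  0-simplices (13): [v_0], [v_1], [v_2], [v_3], [v_4], [v_5], [v_6], [v_7], [v_8], [v_9], [v_10], [v_11], [v_12]
  1-simplices (21): (21 of them)
  2-simplices (6): [v_1,v_3,v_6], [v_1,v_3,v_10], [v_1,v_10,v_12], [v_3,v_4,v_12], [v_3,v_6,v_12], [v_4,v_10,v_12]

Hence C_0 ≅ Z^13, C_1 ≅ Z^21, C_2 ≅ Z^6.

The boundary map ∂_1: C_1 → C_0 maps an edge to its endpoints' difference, ∂[p,q] = q − p. For instance
  ∂[v_7,v_9] = [v_9] − [v_7].
As a 13×21 matrix over Z this has rank 11, with invariant factors (1,1,1,1,1,1,1,1,1,1,1).

∂_2: C_2 → C_1 sends each 2-simplex [p,q,r] to [q,r] − [p,r] + [p,q]. For instance
  ∂[v_1,v_3,v_10] = [v_3,v_10] − [v_1,v_10] + [v_1,v_3],
  ∂[v_1,v_10,v_12] = [v_10,v_12] − [v_1,v_12] + [v_1,v_10].
As a 21×6 matrix over Z this has rank 6, with invariant factors (1,1,1,1,1,1).

Reading off H_k = ker ∂_k / im ∂_{k+1}:

  H_0: rank C_0 − rank ∂_1 = 13 − 11 = 2, and the invariant factors of ∂_1 are all 1, so H_0 = Z^2.

(K is a triangulation of the disjoint union of the cylinder S^1 x I and a wedge of 3 circles.)

H_0 ≅ Z^2.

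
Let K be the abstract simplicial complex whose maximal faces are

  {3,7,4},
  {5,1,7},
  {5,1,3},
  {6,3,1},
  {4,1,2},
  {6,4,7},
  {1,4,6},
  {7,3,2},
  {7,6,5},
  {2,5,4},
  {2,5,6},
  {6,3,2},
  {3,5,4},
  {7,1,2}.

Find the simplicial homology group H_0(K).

H_0 ≅ Z.

K has 7 vertices, 21 edges, 14 triangles.
rank ∂_0 = 0, rank ∂_1 = 6 ⇒ b_0 = 7 − 0 − 6 = 1; all invariant factors of ∂_1 are 1 so no torsion. So H_0 ≅ Z.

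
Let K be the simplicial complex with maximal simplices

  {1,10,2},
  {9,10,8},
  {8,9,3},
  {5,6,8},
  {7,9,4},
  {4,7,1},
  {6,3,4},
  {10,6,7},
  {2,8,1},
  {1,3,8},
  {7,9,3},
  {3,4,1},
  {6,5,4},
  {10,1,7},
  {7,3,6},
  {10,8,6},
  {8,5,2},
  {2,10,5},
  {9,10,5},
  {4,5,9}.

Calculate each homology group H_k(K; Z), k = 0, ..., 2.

We work with the vertex ordering 1 < 2 < 3 < 4 < 5 < 6 < 7 < 8 < 9 < 10. The simplices of K, each written with vertices in increasing order, are:

  0-simplices (10): [1], [2], [3], [4], [5], [6], [7], [8], [9], [10]
  1-simplices (30): (30 of them)
  2-simplices (20): (20 of them)

giving chain groups C_0 ≅ Z^10, C_1 ≅ Z^30, C_2 ≅ Z^20.

The boundary map ∂_1: C_1 → C_0 maps an edge to its endpoints' difference, ∂[p,q] = q − p.
The resulting 10×30 matrix has rank 9, and its Smith normal form has invariant factors (1,1,1,1,1,1,1,1,1).

The boundary map ∂_2: C_2 → C_1 maps a triangle to the signed sum of its edges. For instance
  ∂[1,4,7] = [4,7] − [1,7] + [1,4],
  ∂[4,7,9] = [7,9] − [4,9] + [4,7].
As a 30×20 matrix over Z this has rank 20, with invariant factors (1,1,1,1,1,1,1,1,1,1,1,1,1,1,1,1,1,1,1,2).

Computing H_k = (kernel of ∂_k) / (image of ∂_{k+1}):

  H_0: rank C_0 − rank ∂_1 = 10 − 9 = 1, and the invariant factors of ∂_1 are all 1, so H_0 ≅ Z.
  H_1: rank ker ∂_1 − rank ∂_2 = (30 − 9) − 20 = 1, and ∂_2 has invariant factor 2 > 1, so H_1 ≅ Z ⊕ Z/2Z.
  H_2: rank ker ∂_2 − rank ∂_3 = (20 − 20) − 0 = 0, and there is no ∂_3, so H_2 ≅ 0.

H_0 = Z,  H_1 = Z ⊕ Z/2Z,  H_2 = 0.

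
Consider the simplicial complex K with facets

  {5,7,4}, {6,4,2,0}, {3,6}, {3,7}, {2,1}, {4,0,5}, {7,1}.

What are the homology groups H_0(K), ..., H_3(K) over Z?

H_0 ≅ Z,  H_1 ≅ Z^2,  H_2 = 0,  H_3 = 0.

Take the total order 0 < 1 < 2 < 3 < 4 < 5 < 6 < 7 on the vertex set. Then K (dimension 3) consists of the simplices:

  0-simplices (8): [0], [1], [2], [3], [4], [5], [6], [7]
  1-simplices (14): [0,2], [0,4], [0,5], [0,6], [1,2], [1,7], [2,4], [2,6], [3,6], [3,7], [4,5], [4,6], [4,7], [5,7]
  2-simplices (6): [0,2,4], [0,2,6], [0,4,5], [0,4,6], [2,4,6], [4,5,7]
  3-simplices (1): [0,2,4,6]

giving chain groups C_0 ≅ Z^8, C_1 ≅ Z^14, C_2 ≅ Z^6, C_3 ≅ Z^1.

The boundary map ∂_1: C_1 → C_0 maps an edge to its endpoints' difference, ∂[p,q] = q − p.
The 8×14 boundary matrix has rank 7 and Smith normal form diag(1,1,1,1,1,1,1).

Boundary ∂_2: C_2 → C_1 maps a triangle to the signed sum of its edges. For instance
  ∂[0,2,6] = [2,6] − [0,6] + [0,2],
  ∂[0,4,5] = [4,5] − [0,5] + [0,4].
As a 14×6 matrix over Z this has rank 5, with invariant factors (1,1,1,1,1).

The boundary map ∂_3: C_3 → C_2 sends each 3-simplex σ to the alternating sum Σ_i (−1)^i (σ with its i-th vertex removed). For instance
  ∂[0,2,4,6] = [2,4,6] − [0,4,6] + [0,2,6] − [0,2,4].
As a 6×1 matrix over Z this has rank 1, with invariant factors (1).

Now H_k = ker ∂_k / im ∂_{k+1}, so:

  H_0: rank C_0 − rank ∂_1 = 8 − 7 = 1, and the invariant factors of ∂_1 are all 1, so H_0 ≅ Z.
  H_1: rank ker ∂_1 − rank ∂_2 = (14 − 7) − 5 = 2, and the invariant factors of ∂_2 are all 1, so H_1 ≅ Z^2.
  H_2: rank ker ∂_2 − rank ∂_3 = (6 − 5) − 1 = 0, and the invariant factors of ∂_3 are all 1, so H_2 ≅ 0.
  H_3: rank ker ∂_3 − rank ∂_4 = (1 − 1) − 0 = 0, and there is no ∂_4, so H_3 ≅ 0.

As a check, the Euler characteristic is 8 − 14 + 6 − 1 = -1, which agrees with 1 − 2 + 0 − 0 = -1.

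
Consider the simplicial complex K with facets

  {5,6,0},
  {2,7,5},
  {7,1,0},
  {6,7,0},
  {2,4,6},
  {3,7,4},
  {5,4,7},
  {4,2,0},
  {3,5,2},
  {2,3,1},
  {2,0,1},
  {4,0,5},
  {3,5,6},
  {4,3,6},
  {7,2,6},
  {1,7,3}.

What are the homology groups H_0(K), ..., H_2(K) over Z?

H_0 = Z,  H_1 = Z^2,  H_2 = Z.

K has 8 vertices, 24 edges, 16 triangles.
rank ∂_0 = 0, rank ∂_1 = 7 ⇒ b_0 = 8 − 0 − 7 = 1; all invariant factors of ∂_1 are 1 so no torsion. So H_0 ≅ Z.
rank ∂_1 = 7, rank ∂_2 = 15 ⇒ b_1 = 24 − 7 − 15 = 2; all invariant factors of ∂_2 are 1 so no torsion. So H_1 ≅ Z^2.
rank ∂_2 = 15, rank ∂_3 = 0 ⇒ b_2 = 16 − 15 − 0 = 1. So H_2 ≅ Z.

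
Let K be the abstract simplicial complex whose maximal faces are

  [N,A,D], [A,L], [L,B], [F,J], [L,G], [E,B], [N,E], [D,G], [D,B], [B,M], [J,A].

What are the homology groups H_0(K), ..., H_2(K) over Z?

H_0 ≅ Z,  H_1 ≅ Z^3,  H_2 = 0.

Fix the vertex order A < B < D < E < F < G < J < L < M < N and write every simplex with vertices in increasing order. Then dim K = 2 and the simplices of K are:

  0-simplices (10): A, B, D, E, F, G, J, L, M, N
  1-simplices (13): AD, AJ, AL, AN, BD, BE, BL, BM, DG, DN, EN, FJ, GL
  2-simplices (1): ADN

giving chain groups C_0 ≅ Z^10, C_1 ≅ Z^13, C_2 ≅ Z^1.

∂_1: C_1 → C_0 is given by ∂[p,q] = [q] − [p]. For instance
  ∂BD = D − B.
This gives a 10×13 integer matrix of rank 9; reducing to Smith normal form yields diagonal entries (1,1,1,1,1,1,1,1,1).

Boundary ∂_2: C_2 → C_1 sends each 2-simplex [p,q,r] to [q,r] − [p,r] + [p,q]. For instance
  ∂ADN = DN − AN + AD.
This gives a 13×1 integer matrix of rank 1; reducing to Smith normal form yields diagonal entries (1).

Reading off H_k = ker ∂_k / im ∂_{k+1}:

  H_0: rank C_0 − rank ∂_1 = 10 − 9 = 1, and the invariant factors of ∂_1 are all 1, so H_0 = Z.
  H_1: rank ker ∂_1 − rank ∂_2 = (13 − 9) − 1 = 3, and the invariant factors of ∂_2 are all 1, so H_1 = Z^3.
  H_2: rank ker ∂_2 − rank ∂_3 = (1 − 1) − 0 = 0, and there is no ∂_3, so H_2 = 0.

As a check, the Euler characteristic is 10 − 13 + 1 = -2, which agrees with 1 − 3 + 0 = -2.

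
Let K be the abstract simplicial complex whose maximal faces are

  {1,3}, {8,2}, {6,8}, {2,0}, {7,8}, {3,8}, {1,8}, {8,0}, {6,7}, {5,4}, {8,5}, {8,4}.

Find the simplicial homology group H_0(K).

H_0 ≅ Z.

Order the vertices as 0 < 1 < 2 < 3 < 4 < 5 < 6 < 7 < 8. Listing each simplex with vertices in this order, K has dimension 1 with simplices:

  0-simplices (9): [0], [1], [2], [3], [4], [5], [6], [7], [8]
  1-simplices (12): [0,2], [0,8], [1,3], [1,8], [2,8], [3,8], [4,5], [4,8], [5,8], [6,7], [6,8], [7,8]

Hence C_0 ≅ Z^9, C_1 ≅ Z^12.

The boundary map ∂_1: C_1 → C_0 is given by ∂[p,q] = [q] − [p].
This gives a 9×12 integer matrix of rank 8; reducing to Smith normal form yields diagonal entries (1,1,1,1,1,1,1,1).

From H_k ≅ ker(∂_k) / im(∂_{k+1}) we obtain:

  H_0: rank C_0 − rank ∂_1 = 9 − 8 = 1, and the invariant factors of ∂_1 are all 1, so H_0 = Z.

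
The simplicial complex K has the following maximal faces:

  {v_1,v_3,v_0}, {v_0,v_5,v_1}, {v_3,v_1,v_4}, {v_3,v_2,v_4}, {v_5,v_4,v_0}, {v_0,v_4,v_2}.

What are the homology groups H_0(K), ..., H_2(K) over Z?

H_0 = Z,  H_1 = Z,  H_2 = 0.

K has 6 vertices, 12 edges, 6 triangles.
rank ∂_0 = 0, rank ∂_1 = 5 ⇒ b_0 = 6 − 0 − 5 = 1; all invariant factors of ∂_1 are 1 so no torsion. So H_0 ≅ Z.
rank ∂_1 = 5, rank ∂_2 = 6 ⇒ b_1 = 12 − 5 − 6 = 1; all invariant factors of ∂_2 are 1 so no torsion. So H_1 ≅ Z.
rank ∂_2 = 6, rank ∂_3 = 0 ⇒ b_2 = 6 − 6 − 0 = 0. So H_2 ≅ 0.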